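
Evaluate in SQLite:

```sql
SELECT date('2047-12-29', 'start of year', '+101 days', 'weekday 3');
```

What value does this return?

`start of year` rewinds 2047-12-29 to 2047-01-01.
Applying '+101 days' to 2047-01-01: counting 101 days forward gives 2047-04-12.
`weekday 3` advances to the next Wednesday; 2047-04-12 is a Friday, so it moves forward to 2047-04-17.

2047-04-17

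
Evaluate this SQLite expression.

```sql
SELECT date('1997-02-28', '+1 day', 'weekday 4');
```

1997-03-06

February 1997 has 28 days; 0 remain after the 28th, so 1 days reach 1997-03-01.
`weekday 4` advances to the next Thursday; 1997-03-01 is a Saturday, so it moves forward to 1997-03-06.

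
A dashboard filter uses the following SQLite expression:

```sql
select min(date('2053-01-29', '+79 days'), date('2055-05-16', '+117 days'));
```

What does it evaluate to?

2053-04-18

date('2053-01-29', '+79 days') → 2053-04-18.
date('2055-05-16', '+117 days') → 2055-09-10.
Earlier of the two is 2053-04-18.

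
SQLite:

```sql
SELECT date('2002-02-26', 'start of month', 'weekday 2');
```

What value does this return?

2002-02-05

`start of month` rewinds 2002-02-26 to 2002-02-01.
`weekday 2` advances to the next Tuesday; 2002-02-01 is a Friday, so it moves forward to 2002-02-05.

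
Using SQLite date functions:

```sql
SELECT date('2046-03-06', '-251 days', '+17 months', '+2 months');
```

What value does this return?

Applying '-251 days' to 2046-03-06: counting 251 days back gives 2045-06-28.
Adding +17 months to 2045-06-28 gives 2046-11-28.
Adding +2 months to 2046-11-28 gives 2047-01-28.

2047-01-28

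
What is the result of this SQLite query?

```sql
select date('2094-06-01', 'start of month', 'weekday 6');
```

`start of month` rewinds 2094-06-01 to 2094-06-01.
`weekday 6` advances to the next Saturday; 2094-06-01 is a Tuesday, so it moves forward to 2094-06-05.

2094-06-05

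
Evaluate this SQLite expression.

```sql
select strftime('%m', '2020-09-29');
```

09

`%m` extracts the 2-digit month (01-12): 09.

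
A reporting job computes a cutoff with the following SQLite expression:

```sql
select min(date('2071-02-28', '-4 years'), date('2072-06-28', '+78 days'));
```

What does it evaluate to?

date('2071-02-28', '-4 years') → 2067-02-28.
date('2072-06-28', '+78 days') → 2072-09-14.
Earlier of the two is 2067-02-28.

2067-02-28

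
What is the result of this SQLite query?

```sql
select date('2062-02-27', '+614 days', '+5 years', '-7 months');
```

2068-04-03

Applying '+614 days' to 2062-02-27: counting 614 days forward gives 2063-11-03.
Adding +5 years to 2063-11-03 gives 2068-11-03.
Adding -7 months to 2068-11-03 gives 2068-04-03.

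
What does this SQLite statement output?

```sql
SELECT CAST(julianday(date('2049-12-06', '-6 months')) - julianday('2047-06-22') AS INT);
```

715

Adding -6 months to 2049-12-06 gives 2049-06-06.
8 days remain in June 2047 after the 22nd (30 − 22).
Full months from July 2047 through May 2049 contribute their day counts.
Then 6 days into June 2049.
Total: 8 + 31 + 31 + 30 + 31 + 30 + 31 + 31 + 29 + 31 + 30 + 31 + 30 + 31 + 31 + 30 + 31 + 30 + 31 + 31 + 28 + 31 + 30 + 31 + 6 = 715.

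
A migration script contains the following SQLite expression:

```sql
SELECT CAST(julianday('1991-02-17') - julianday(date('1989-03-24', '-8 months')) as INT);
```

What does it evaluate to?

938

Adding -8 months to 1989-03-24 gives 1988-07-24.
7 days remain in July 1988 after the 24th (31 − 24).
Full months from August 1988 through January 1991 contribute their day counts.
Then 17 days into February 1991.
Total: 7 + 31 + 30 + 31 + 30 + 31 + 31 + 28 + 31 + 30 + 31 + 30 + 31 + 31 + 30 + 31 + 30 + 31 + 31 + 28 + 31 + 30 + 31 + 30 + 31 + 31 + 30 + 31 + 30 + 31 + 31 + 17 = 938.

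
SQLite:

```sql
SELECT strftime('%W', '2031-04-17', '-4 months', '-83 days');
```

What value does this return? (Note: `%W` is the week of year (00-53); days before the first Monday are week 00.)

First apply '-4 months', '-83 days': 2031-04-17 → 2030-09-25.
2030-09-25 is a Wednesday. SQLite's %W counts Mondays since the year started; the result is 38.

38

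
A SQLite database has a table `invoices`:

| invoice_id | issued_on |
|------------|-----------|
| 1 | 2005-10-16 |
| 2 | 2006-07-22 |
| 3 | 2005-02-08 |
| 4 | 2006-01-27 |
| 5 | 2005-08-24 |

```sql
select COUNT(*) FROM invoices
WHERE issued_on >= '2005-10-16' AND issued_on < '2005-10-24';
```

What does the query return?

1

Rows in [2005-10-16, 2005-10-24): 2005-10-16 → 1 row.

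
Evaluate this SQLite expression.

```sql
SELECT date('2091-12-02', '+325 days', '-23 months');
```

Applying '+325 days' to 2091-12-02: counting 325 days forward gives 2092-10-22.
Adding -23 months to 2092-10-22 gives 2090-11-22.

2090-11-22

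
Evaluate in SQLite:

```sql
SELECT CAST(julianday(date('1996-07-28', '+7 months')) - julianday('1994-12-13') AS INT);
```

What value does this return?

Adding +7 months to 1996-07-28 gives 1997-02-28.
18 days remain in December 1994 after the 13th (31 − 13).
Full months from January 1995 through January 1997 contribute their day counts.
Then 28 days into February 1997.
Total: 18 + 31 + 28 + 31 + 30 + 31 + 30 + 31 + 31 + 30 + 31 + 30 + 31 + 31 + 29 + 31 + 30 + 31 + 30 + 31 + 31 + 30 + 31 + 30 + 31 + 31 + 28 = 808.

808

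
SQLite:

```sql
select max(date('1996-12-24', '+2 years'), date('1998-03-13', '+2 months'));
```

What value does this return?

1998-12-24

date('1996-12-24', '+2 years') → 1998-12-24.
date('1998-03-13', '+2 months') → 1998-05-13.
Later of the two is 1998-12-24.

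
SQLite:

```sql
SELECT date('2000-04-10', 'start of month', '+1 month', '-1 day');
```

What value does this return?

`start of month` rewinds 2000-04-10 to 2000-04-01.
Adding +1 month to 2000-04-01 gives 2000-05-01.
Going back 1 day from 2000-05-01 reaches 2000-04-30 (last day of April, 30 days).

2000-04-30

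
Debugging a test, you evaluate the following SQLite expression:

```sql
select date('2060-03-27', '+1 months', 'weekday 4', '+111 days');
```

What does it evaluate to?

2060-08-18

Adding +1 month to 2060-03-27 gives 2060-04-27.
`weekday 4` advances to the next Thursday; 2060-04-27 is a Tuesday, so it moves forward to 2060-04-29.
Applying '+111 days' to 2060-04-29: counting 111 days forward gives 2060-08-18.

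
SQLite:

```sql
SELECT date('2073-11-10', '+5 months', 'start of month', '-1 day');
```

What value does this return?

Adding +5 months to 2073-11-10 gives 2074-04-10.
`start of month` rewinds 2074-04-10 to 2074-04-01.
Going back 1 day from 2074-04-01 reaches 2074-03-31 (last day of March, 31 days).

2074-03-31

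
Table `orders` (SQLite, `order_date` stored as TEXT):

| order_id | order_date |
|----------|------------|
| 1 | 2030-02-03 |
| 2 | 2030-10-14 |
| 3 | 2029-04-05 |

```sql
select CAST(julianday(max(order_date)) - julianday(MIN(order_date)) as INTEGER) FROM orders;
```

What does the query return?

557

MIN = 2029-04-05, MAX = 2030-10-14.
25 days remain in April 2029 after the 5th (30 − 5).
Full months from May 2029 through September 2030 contribute their day counts.
Then 14 days into October 2030.
Total: 25 + 31 + 30 + 31 + 31 + 30 + 31 + 30 + 31 + 31 + 28 + 31 + 30 + 31 + 30 + 31 + 31 + 30 + 14 = 557.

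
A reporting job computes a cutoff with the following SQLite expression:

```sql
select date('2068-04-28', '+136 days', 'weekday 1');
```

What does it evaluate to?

Applying '+136 days' to 2068-04-28: counting 136 days forward gives 2068-09-11.
`weekday 1` advances to the next Monday; 2068-09-11 is a Tuesday, so it moves forward to 2068-09-17.

2068-09-17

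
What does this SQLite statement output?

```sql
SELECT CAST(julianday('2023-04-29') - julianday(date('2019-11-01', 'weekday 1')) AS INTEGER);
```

`weekday 1` advances to the next Monday; 2019-11-01 is a Friday, so it moves forward to 2019-11-04.
26 days remain in November 2019 after the 4th (30 − 4).
Full months from December 2019 through March 2023 contribute their day counts.
Then 29 days into April 2023.
Total: 26 + 31 + 31 + 29 + 31 + 30 + 31 + 30 + 31 + 31 + 30 + 31 + 30 + 31 + 31 + 28 + 31 + 30 + 31 + 30 + 31 + 31 + 30 + 31 + 30 + 31 + 31 + 28 + 31 + 30 + 31 + 30 + 31 + 31 + 30 + 31 + 30 + 31 + 31 + 28 + 31 + 29 = 1272.

1272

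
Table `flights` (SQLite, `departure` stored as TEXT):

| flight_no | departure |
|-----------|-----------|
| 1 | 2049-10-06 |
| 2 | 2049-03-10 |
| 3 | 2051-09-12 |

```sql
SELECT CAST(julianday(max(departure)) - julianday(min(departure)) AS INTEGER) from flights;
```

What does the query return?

MIN = 2049-03-10, MAX = 2051-09-12.
21 days remain in March 2049 after the 10th (31 − 10).
Full months from April 2049 through August 2051 contribute their day counts.
Then 12 days into September 2051.
Total: 21 + 30 + 31 + 30 + 31 + 31 + 30 + 31 + 30 + 31 + 31 + 28 + 31 + 30 + 31 + 30 + 31 + 31 + 30 + 31 + 30 + 31 + 31 + 28 + 31 + 30 + 31 + 30 + 31 + 31 + 12 = 916.

916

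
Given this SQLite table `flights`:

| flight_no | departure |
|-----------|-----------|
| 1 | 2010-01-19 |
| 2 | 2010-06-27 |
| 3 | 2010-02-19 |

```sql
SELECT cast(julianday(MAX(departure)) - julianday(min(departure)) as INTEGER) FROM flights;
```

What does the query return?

159

MIN = 2010-01-19, MAX = 2010-06-27.
12 days remain in January 2010 after the 19th (31 − 19).
February 2010: 28 days.
March 2010: 31 days.
April 2010: 30 days.
May 2010: 31 days.
Then 27 days into June 2010.
Total: 12 + 28 + 31 + 30 + 31 + 27 = 159.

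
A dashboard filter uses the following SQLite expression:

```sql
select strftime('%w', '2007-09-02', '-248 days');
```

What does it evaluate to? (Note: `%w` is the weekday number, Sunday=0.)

4

First apply '-248 days': 2007-09-02 → 2006-12-28.
2006-12-28 is a Thursday; with Sunday=0 that is 4.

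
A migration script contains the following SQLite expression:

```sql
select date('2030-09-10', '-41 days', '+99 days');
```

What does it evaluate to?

Applying '-41 days' to 2030-09-10: counting 41 days back gives 2030-07-31.
Applying '+99 days' to 2030-07-31: counting 99 days forward gives 2030-11-07.

2030-11-07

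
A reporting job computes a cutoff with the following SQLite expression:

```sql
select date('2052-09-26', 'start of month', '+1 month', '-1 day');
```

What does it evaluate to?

`start of month` rewinds 2052-09-26 to 2052-09-01.
Adding +1 month to 2052-09-01 gives 2052-10-01.
Going back 1 day from 2052-10-01 reaches 2052-09-30 (last day of September, 30 days).

2052-09-30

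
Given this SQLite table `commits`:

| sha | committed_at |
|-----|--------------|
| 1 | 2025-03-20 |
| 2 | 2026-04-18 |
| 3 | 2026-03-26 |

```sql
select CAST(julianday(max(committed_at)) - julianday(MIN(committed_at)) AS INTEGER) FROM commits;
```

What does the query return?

394

MIN = 2025-03-20, MAX = 2026-04-18.
11 days remain in March 2025 after the 20th (31 − 20).
Full months from April 2025 through March 2026 contribute their day counts.
Then 18 days into April 2026.
Total: 11 + 30 + 31 + 30 + 31 + 31 + 30 + 31 + 30 + 31 + 31 + 28 + 31 + 18 = 394.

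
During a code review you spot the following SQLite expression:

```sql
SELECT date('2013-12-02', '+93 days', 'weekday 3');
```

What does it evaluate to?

2014-03-05

Applying '+93 days' to 2013-12-02: counting 93 days forward gives 2014-03-05.
`weekday 3` advances to the next Wednesday; 2014-03-05 is already a Wednesday, so it stays at 2014-03-05.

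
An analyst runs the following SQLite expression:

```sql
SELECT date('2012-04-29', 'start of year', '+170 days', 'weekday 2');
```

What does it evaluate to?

2012-06-19

`start of year` rewinds 2012-04-29 to 2012-01-01.
Applying '+170 days' to 2012-01-01: counting 170 days forward gives 2012-06-19.
`weekday 2` advances to the next Tuesday; 2012-06-19 is already a Tuesday, so it stays at 2012-06-19.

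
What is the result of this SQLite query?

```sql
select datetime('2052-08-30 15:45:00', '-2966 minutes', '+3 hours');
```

2966 minutes = 49h 26m; -2966 minutes from 2052-08-30 15:45:00 is 2052-08-28 14:19:00 (crosses midnight).
+3 hours from 2052-08-28 14:19:00 is 2052-08-28 17:19:00.

2052-08-28 17:19:00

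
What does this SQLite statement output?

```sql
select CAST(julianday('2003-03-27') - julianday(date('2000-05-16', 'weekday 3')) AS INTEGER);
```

`weekday 3` advances to the next Wednesday; 2000-05-16 is a Tuesday, so it moves forward to 2000-05-17.
14 days remain in May 2000 after the 17th (31 − 17).
Full months from June 2000 through February 2003 contribute their day counts.
Then 27 days into March 2003.
Total: 14 + 30 + 31 + 31 + 30 + 31 + 30 + 31 + 31 + 28 + 31 + 30 + 31 + 30 + 31 + 31 + 30 + 31 + 30 + 31 + 31 + 28 + 31 + 30 + 31 + 30 + 31 + 31 + 30 + 31 + 30 + 31 + 31 + 28 + 27 = 1044.

1044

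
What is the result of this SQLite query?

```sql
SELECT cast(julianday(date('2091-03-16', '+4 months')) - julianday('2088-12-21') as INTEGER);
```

937

Adding +4 months to 2091-03-16 gives 2091-07-16.
10 days remain in December 2088 after the 21st (31 − 21).
Full months from January 2089 through June 2091 contribute their day counts.
Then 16 days into July 2091.
Total: 10 + 31 + 28 + 31 + 30 + 31 + 30 + 31 + 31 + 30 + 31 + 30 + 31 + 31 + 28 + 31 + 30 + 31 + 30 + 31 + 31 + 30 + 31 + 30 + 31 + 31 + 28 + 31 + 30 + 31 + 30 + 16 = 937.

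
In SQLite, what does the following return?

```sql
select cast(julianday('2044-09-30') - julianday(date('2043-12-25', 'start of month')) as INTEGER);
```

`start of month` rewinds 2043-12-25 to 2043-12-01.
30 days remain in December 2043 after the 1st (31 − 1).
Full months from January 2044 through August 2044 contribute their day counts.
Then 30 days into September 2044.
Total: 30 + 31 + 29 + 31 + 30 + 31 + 30 + 31 + 31 + 30 = 304.

304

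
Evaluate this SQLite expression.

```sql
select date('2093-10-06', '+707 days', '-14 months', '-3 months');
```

2094-04-13

Applying '+707 days' to 2093-10-06: counting 707 days forward gives 2095-09-13.
Adding -14 months to 2095-09-13 gives 2094-07-13.
Adding -3 months to 2094-07-13 gives 2094-04-13.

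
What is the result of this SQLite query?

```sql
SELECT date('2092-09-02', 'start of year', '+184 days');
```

`start of year` rewinds 2092-09-02 to 2092-01-01.
Applying '+184 days' to 2092-01-01: counting 184 days forward gives 2092-07-03.

2092-07-03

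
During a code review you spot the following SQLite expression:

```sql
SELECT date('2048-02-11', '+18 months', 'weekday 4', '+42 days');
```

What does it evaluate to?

2049-09-23

Adding +18 months to 2048-02-11 gives 2049-08-11.
`weekday 4` advances to the next Thursday; 2049-08-11 is a Wednesday, so it moves forward to 2049-08-12.
Applying '+42 days' to 2049-08-12: counting 42 days forward gives 2049-09-23.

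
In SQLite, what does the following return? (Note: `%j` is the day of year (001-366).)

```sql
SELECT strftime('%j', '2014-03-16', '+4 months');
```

197

First apply '+4 months': 2014-03-16 → 2014-07-16.
Day-of-year for 2014-07-16: days since 2014-01-01 inclusive = 197, zero-padded to 197.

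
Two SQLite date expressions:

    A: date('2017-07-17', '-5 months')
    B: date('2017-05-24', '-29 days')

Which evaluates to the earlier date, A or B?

A

A = 2017-02-17.
B = 2017-04-25.
A is earlier.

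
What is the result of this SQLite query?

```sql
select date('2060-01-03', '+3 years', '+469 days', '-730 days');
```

Adding +3 years to 2060-01-03 gives 2063-01-03.
Applying '+469 days' to 2063-01-03: counting 469 days forward gives 2064-04-16.
Applying '-730 days' to 2064-04-16: counting 730 days back gives 2062-04-17.

2062-04-17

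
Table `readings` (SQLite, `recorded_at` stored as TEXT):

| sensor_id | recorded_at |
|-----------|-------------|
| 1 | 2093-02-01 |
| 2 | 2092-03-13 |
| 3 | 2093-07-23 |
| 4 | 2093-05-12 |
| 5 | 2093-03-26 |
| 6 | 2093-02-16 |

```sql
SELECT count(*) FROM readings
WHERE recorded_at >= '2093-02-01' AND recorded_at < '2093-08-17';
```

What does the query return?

Rows in [2093-02-01, 2093-08-17): 2093-02-01, 2093-07-23, 2093-05-12, 2093-03-26, 2093-02-16 → 5 rows.

5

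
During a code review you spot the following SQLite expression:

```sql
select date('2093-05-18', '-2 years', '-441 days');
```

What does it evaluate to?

2090-03-03

Adding -2 years to 2093-05-18 gives 2091-05-18.
Applying '-441 days' to 2091-05-18: counting 441 days back gives 2090-03-03.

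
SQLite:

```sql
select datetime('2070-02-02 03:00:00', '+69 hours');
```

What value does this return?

+69 hours from 2070-02-02 03:00:00 is 2070-02-05 00:00:00 (crosses midnight).

2070-02-05 00:00:00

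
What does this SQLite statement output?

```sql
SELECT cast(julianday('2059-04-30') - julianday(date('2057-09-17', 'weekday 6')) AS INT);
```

`weekday 6` advances to the next Saturday; 2057-09-17 is a Monday, so it moves forward to 2057-09-22.
8 days remain in September 2057 after the 22nd (30 − 22).
Full months from October 2057 through March 2059 contribute their day counts.
Then 30 days into April 2059.
Total: 8 + 31 + 30 + 31 + 31 + 28 + 31 + 30 + 31 + 30 + 31 + 31 + 30 + 31 + 30 + 31 + 31 + 28 + 31 + 30 = 585.

585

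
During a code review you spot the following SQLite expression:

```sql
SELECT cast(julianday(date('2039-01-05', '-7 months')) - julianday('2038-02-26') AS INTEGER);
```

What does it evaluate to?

99

Adding -7 months to 2039-01-05 gives 2038-06-05.
2 days remain in February 2038 after the 26th (28 − 26).
March 2038: 31 days.
April 2038: 30 days.
May 2038: 31 days.
Then 5 days into June 2038.
Total: 2 + 31 + 30 + 31 + 5 = 99.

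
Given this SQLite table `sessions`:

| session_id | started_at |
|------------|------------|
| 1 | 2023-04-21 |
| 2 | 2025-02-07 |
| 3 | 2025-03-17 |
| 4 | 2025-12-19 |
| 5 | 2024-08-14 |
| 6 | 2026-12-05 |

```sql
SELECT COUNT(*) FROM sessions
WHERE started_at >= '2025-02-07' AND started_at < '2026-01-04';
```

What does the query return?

Rows in [2025-02-07, 2026-01-04): 2025-02-07, 2025-03-17, 2025-12-19 → 3 rows.

3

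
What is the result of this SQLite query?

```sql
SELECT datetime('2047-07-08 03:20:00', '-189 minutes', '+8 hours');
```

2047-07-08 08:11:00

189 minutes = 3h 9m; -189 minutes from 2047-07-08 03:20:00 is 2047-07-08 00:11:00.
+8 hours from 2047-07-08 00:11:00 is 2047-07-08 08:11:00.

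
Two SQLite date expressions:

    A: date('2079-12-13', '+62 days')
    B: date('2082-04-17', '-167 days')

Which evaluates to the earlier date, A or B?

A = 2080-02-13.
B = 2081-11-01.
A is earlier.

A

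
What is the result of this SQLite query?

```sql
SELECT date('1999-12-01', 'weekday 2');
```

1999-12-07

`weekday 2` advances to the next Tuesday; 1999-12-01 is a Wednesday, so it moves forward to 1999-12-07.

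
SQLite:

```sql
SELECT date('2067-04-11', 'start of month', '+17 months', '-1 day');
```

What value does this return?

2068-08-31

`start of month` rewinds 2067-04-11 to 2067-04-01.
Adding +17 months to 2067-04-01 gives 2068-09-01.
Going back 1 day from 2068-09-01 reaches 2068-08-31 (last day of August, 31 days).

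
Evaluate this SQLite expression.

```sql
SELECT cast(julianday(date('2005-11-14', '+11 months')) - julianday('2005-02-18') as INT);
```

603

Adding +11 months to 2005-11-14 gives 2006-10-14.
10 days remain in February 2005 after the 18th (28 − 18).
Full months from March 2005 through September 2006 contribute their day counts.
Then 14 days into October 2006.
Total: 10 + 31 + 30 + 31 + 30 + 31 + 31 + 30 + 31 + 30 + 31 + 31 + 28 + 31 + 30 + 31 + 30 + 31 + 31 + 30 + 14 = 603.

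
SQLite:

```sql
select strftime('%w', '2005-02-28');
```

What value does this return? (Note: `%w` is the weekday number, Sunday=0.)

1

2005-02-28 is a Monday; with Sunday=0 that is 1.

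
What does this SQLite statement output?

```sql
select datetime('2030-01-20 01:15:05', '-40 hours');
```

-40 hours from 2030-01-20 01:15:05 is 2030-01-18 09:15:05 (crosses midnight).

2030-01-18 09:15:05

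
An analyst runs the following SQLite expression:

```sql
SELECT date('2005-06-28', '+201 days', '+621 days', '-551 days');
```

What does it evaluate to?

2006-03-26

Applying '+201 days' to 2005-06-28: counting 201 days forward gives 2006-01-15.
Applying '+621 days' to 2006-01-15: counting 621 days forward gives 2007-09-28.
Applying '-551 days' to 2007-09-28: counting 551 days back gives 2006-03-26.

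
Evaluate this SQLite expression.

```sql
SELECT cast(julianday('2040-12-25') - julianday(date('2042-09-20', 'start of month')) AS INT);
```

`start of month` rewinds 2042-09-20 to 2042-09-01.
6 days remain in December 2040 after the 25th (31 − 25).
Full months from January 2041 through August 2042 contribute their day counts.
Then 1 day into September 2042.
Total: 6 + 31 + 28 + 31 + 30 + 31 + 30 + 31 + 31 + 30 + 31 + 30 + 31 + 31 + 28 + 31 + 30 + 31 + 30 + 31 + 31 + 1 = 615.
The subtraction is earlier − later, so the result is −615 → -615.

-615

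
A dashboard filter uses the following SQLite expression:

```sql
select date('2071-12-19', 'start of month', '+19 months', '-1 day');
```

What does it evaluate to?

`start of month` rewinds 2071-12-19 to 2071-12-01.
Adding +19 months to 2071-12-01 gives 2073-07-01.
Going back 1 day from 2073-07-01 reaches 2073-06-30 (last day of June, 30 days).

2073-06-30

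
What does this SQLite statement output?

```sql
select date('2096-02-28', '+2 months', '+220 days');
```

Adding +2 months to 2096-02-28 gives 2096-04-28.
Applying '+220 days' to 2096-04-28: counting 220 days forward gives 2096-12-04.

2096-12-04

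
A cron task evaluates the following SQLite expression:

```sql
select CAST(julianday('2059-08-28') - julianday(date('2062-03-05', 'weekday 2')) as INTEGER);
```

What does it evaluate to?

`weekday 2` advances to the next Tuesday; 2062-03-05 is a Sunday, so it moves forward to 2062-03-07.
3 days remain in August 2059 after the 28th (31 − 28).
Full months from September 2059 through February 2062 contribute their day counts.
Then 7 days into March 2062.
Total: 3 + 30 + 31 + 30 + 31 + 31 + 29 + 31 + 30 + 31 + 30 + 31 + 31 + 30 + 31 + 30 + 31 + 31 + 28 + 31 + 30 + 31 + 30 + 31 + 31 + 30 + 31 + 30 + 31 + 31 + 28 + 7 = 922.
The subtraction is earlier − later, so the result is −922 → -922.

-922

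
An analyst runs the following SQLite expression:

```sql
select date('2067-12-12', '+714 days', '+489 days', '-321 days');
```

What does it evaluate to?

Applying '+714 days' to 2067-12-12: counting 714 days forward gives 2069-11-25.
Applying '+489 days' to 2069-11-25: counting 489 days forward gives 2071-03-29.
Applying '-321 days' to 2071-03-29: counting 321 days back gives 2070-05-12.

2070-05-12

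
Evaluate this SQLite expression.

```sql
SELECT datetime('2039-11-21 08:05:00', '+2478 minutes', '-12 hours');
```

2478 minutes = 41h 18m; +2478 minutes from 2039-11-21 08:05:00 is 2039-11-23 01:23:00 (crosses midnight).
-12 hours from 2039-11-23 01:23:00 is 2039-11-22 13:23:00 (crosses midnight).

2039-11-22 13:23:00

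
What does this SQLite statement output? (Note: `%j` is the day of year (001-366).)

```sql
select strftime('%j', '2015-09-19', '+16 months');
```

019

First apply '+16 months': 2015-09-19 → 2017-01-19.
Day-of-year for 2017-01-19: days since 2017-01-01 inclusive = 19, zero-padded to 019.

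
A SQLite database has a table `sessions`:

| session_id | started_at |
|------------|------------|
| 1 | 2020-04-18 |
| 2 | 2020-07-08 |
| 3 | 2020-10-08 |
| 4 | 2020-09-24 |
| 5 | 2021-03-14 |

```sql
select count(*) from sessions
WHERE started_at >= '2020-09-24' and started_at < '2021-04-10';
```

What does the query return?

Rows in [2020-09-24, 2021-04-10): 2020-10-08, 2020-09-24, 2021-03-14 → 3 rows.

3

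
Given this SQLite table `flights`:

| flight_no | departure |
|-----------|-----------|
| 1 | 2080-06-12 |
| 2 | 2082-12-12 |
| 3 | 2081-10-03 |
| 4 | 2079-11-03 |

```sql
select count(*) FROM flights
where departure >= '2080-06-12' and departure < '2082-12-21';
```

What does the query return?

3

Rows in [2080-06-12, 2082-12-21): 2080-06-12, 2082-12-12, 2081-10-03 → 3 rows.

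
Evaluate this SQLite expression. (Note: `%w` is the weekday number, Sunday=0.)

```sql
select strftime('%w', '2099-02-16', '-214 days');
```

4

First apply '-214 days': 2099-02-16 → 2098-07-17.
2098-07-17 is a Thursday; with Sunday=0 that is 4.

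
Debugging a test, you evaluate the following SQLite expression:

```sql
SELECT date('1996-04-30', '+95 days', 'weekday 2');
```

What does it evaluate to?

1996-08-06

Applying '+95 days' to 1996-04-30: counting 95 days forward gives 1996-08-03.
`weekday 2` advances to the next Tuesday; 1996-08-03 is a Saturday, so it moves forward to 1996-08-06.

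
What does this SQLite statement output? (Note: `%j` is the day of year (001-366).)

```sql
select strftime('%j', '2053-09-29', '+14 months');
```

333

First apply '+14 months': 2053-09-29 → 2054-11-29.
Day-of-year for 2054-11-29: days since 2054-01-01 inclusive = 333, zero-padded to 333.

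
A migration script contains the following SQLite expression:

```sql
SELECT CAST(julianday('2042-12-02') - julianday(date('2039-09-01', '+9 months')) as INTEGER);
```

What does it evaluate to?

914

Adding +9 months to 2039-09-01 gives 2040-06-01.
29 days remain in June 2040 after the 1st (30 − 1).
Full months from July 2040 through November 2042 contribute their day counts.
Then 2 days into December 2042.
Total: 29 + 31 + 31 + 30 + 31 + 30 + 31 + 31 + 28 + 31 + 30 + 31 + 30 + 31 + 31 + 30 + 31 + 30 + 31 + 31 + 28 + 31 + 30 + 31 + 30 + 31 + 31 + 30 + 31 + 30 + 2 = 914.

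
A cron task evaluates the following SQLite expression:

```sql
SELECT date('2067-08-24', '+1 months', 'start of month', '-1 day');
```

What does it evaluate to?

Adding +1 month to 2067-08-24 gives 2067-09-24.
`start of month` rewinds 2067-09-24 to 2067-09-01.
Going back 1 day from 2067-09-01 reaches 2067-08-31 (last day of August, 31 days).

2067-08-31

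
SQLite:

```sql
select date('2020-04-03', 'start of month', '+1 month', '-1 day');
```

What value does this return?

`start of month` rewinds 2020-04-03 to 2020-04-01.
Adding +1 month to 2020-04-01 gives 2020-05-01.
Going back 1 day from 2020-05-01 reaches 2020-04-30 (last day of April, 30 days).

2020-04-30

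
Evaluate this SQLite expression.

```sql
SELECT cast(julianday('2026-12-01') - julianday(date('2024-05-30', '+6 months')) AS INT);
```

Adding +6 months to 2024-05-30 gives 2024-11-30.
0 days remain in November 2024 after the 30th (30 − 30).
Full months from December 2024 through November 2026 contribute their day counts.
Then 1 day into December 2026.
Total: 0 + 31 + 31 + 28 + 31 + 30 + 31 + 30 + 31 + 31 + 30 + 31 + 30 + 31 + 31 + 28 + 31 + 30 + 31 + 30 + 31 + 31 + 30 + 31 + 30 + 1 = 731.

731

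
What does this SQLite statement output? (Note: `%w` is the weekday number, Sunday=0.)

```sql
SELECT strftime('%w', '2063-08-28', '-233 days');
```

0

First apply '-233 days': 2063-08-28 → 2063-01-07.
2063-01-07 is a Sunday; with Sunday=0 that is 0.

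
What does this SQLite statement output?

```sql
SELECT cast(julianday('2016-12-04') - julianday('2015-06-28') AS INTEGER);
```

525

2 days remain in June 2015 after the 28th (30 − 28).
Full months from July 2015 through November 2016 contribute their day counts.
Then 4 days into December 2016.
Total: 2 + 31 + 31 + 30 + 31 + 30 + 31 + 31 + 29 + 31 + 30 + 31 + 30 + 31 + 31 + 30 + 31 + 30 + 4 = 525.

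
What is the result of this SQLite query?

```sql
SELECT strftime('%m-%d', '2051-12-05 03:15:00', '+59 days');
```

First apply '+59 days': 2051-12-05 03:15:00 → 2052-02-02 03:15:00.
`%m-%d` extracts the month-day: 02-02.

02-02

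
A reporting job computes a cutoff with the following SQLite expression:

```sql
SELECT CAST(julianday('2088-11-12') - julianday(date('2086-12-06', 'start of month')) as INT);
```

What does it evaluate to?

`start of month` rewinds 2086-12-06 to 2086-12-01.
30 days remain in December 2086 after the 1st (31 − 1).
Full months from January 2087 through October 2088 contribute their day counts.
Then 12 days into November 2088.
Total: 30 + 31 + 28 + 31 + 30 + 31 + 30 + 31 + 31 + 30 + 31 + 30 + 31 + 31 + 29 + 31 + 30 + 31 + 30 + 31 + 31 + 30 + 31 + 12 = 712.

712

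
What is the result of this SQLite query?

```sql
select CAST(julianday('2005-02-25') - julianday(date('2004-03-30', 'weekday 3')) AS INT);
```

`weekday 3` advances to the next Wednesday; 2004-03-30 is a Tuesday, so it moves forward to 2004-03-31.
0 days remain in March 2004 after the 31st (31 − 31).
Full months from April 2004 through January 2005 contribute their day counts.
Then 25 days into February 2005.
Total: 0 + 30 + 31 + 30 + 31 + 31 + 30 + 31 + 30 + 31 + 31 + 25 = 331.

331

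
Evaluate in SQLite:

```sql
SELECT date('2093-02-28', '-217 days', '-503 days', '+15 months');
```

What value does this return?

Applying '-217 days' to 2093-02-28: counting 217 days back gives 2092-07-26.
Applying '-503 days' to 2092-07-26: counting 503 days back gives 2091-03-11.
Adding +15 months to 2091-03-11 gives 2092-06-11.

2092-06-11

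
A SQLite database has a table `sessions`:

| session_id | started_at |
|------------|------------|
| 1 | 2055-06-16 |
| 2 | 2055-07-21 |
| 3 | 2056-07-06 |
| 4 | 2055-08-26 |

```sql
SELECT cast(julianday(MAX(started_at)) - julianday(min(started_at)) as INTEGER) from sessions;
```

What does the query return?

MIN = 2055-06-16, MAX = 2056-07-06.
14 days remain in June 2055 after the 16th (30 − 16).
Full months from July 2055 through June 2056 contribute their day counts.
Then 6 days into July 2056.
Total: 14 + 31 + 31 + 30 + 31 + 30 + 31 + 31 + 29 + 31 + 30 + 31 + 30 + 6 = 386.

386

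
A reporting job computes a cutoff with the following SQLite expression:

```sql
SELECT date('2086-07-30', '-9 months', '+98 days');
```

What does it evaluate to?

Adding -9 months to 2086-07-30 gives 2085-10-30.
Applying '+98 days' to 2085-10-30: counting 98 days forward gives 2086-02-05.

2086-02-05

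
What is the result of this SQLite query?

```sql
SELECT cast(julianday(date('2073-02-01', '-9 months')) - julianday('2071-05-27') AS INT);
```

Adding -9 months to 2073-02-01 gives 2072-05-01.
4 days remain in May 2071 after the 27th (31 − 27).
Full months from June 2071 through April 2072 contribute their day counts.
Then 1 day into May 2072.
Total: 4 + 30 + 31 + 31 + 30 + 31 + 30 + 31 + 31 + 29 + 31 + 30 + 1 = 340.

340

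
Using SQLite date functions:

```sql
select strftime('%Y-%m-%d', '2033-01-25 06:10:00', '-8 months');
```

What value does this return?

2032-05-25

First apply '-8 months': 2033-01-25 06:10:00 → 2032-05-25 06:10:00.
`%Y-%m-%d` extracts the ISO date: 2032-05-25.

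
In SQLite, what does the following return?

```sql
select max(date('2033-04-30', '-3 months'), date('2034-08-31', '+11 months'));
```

2035-07-31

date('2033-04-30', '-3 months') → 2033-01-30.
date('2034-08-31', '+11 months') → 2035-07-31.
Later of the two is 2035-07-31.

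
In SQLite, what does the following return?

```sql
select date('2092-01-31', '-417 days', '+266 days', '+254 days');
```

2092-05-13

Applying '-417 days' to 2092-01-31: counting 417 days back gives 2090-12-10.
Applying '+266 days' to 2090-12-10: counting 266 days forward gives 2091-09-02.
Applying '+254 days' to 2091-09-02: counting 254 days forward gives 2092-05-13.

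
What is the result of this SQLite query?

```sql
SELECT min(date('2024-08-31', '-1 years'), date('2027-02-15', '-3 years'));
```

2023-08-31

date('2024-08-31', '-1 years') → 2023-08-31.
date('2027-02-15', '-3 years') → 2024-02-15.
Earlier of the two is 2023-08-31.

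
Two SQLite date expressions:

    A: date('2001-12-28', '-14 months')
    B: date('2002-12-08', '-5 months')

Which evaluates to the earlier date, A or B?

A = 2000-10-28.
B = 2002-07-08.
A is earlier.

A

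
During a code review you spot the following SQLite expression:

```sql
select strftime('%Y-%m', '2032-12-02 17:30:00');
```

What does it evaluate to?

`%Y-%m` extracts the year-month: 2032-12.

2032-12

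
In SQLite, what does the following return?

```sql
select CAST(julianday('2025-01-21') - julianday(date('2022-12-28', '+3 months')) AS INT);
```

Adding +3 months to 2022-12-28 gives 2023-03-28.
3 days remain in March 2023 after the 28th (31 − 28).
Full months from April 2023 through December 2024 contribute their day counts.
Then 21 days into January 2025.
Total: 3 + 30 + 31 + 30 + 31 + 31 + 30 + 31 + 30 + 31 + 31 + 29 + 31 + 30 + 31 + 30 + 31 + 31 + 30 + 31 + 30 + 31 + 21 = 665.

665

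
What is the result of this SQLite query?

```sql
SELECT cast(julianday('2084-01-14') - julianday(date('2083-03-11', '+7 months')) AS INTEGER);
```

Adding +7 months to 2083-03-11 gives 2083-10-11.
20 days remain in October 2083 after the 11th (31 − 11).
November 2083: 30 days.
December 2083: 31 days.
Then 14 days into January 2084.
Total: 20 + 30 + 31 + 14 = 95.

95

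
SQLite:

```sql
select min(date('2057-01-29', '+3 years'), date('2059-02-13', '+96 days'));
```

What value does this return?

date('2057-01-29', '+3 years') → 2060-01-29.
date('2059-02-13', '+96 days') → 2059-05-20.
Earlier of the two is 2059-05-20.

2059-05-20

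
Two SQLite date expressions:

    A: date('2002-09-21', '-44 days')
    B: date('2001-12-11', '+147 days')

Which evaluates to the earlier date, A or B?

A = 2002-08-08.
B = 2002-05-07.
B is earlier.

B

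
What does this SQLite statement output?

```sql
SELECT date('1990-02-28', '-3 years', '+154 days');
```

Adding -3 years to 1990-02-28 gives 1987-02-28.
Applying '+154 days' to 1987-02-28: counting 154 days forward gives 1987-08-01.

1987-08-01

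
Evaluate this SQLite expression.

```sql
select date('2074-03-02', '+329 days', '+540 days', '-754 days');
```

2074-06-25

Applying '+329 days' to 2074-03-02: counting 329 days forward gives 2075-01-25.
Applying '+540 days' to 2075-01-25: counting 540 days forward gives 2076-07-18.
Applying '-754 days' to 2076-07-18: counting 754 days back gives 2074-06-25.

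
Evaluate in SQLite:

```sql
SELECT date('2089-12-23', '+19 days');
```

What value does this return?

2090-01-11

December 2089 has 31 days; 8 remain after the 23rd, so 9 days reach 2090-01-01.
Advancing 10 more days within January lands on 2090-01-11.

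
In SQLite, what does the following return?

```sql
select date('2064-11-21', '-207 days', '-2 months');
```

2064-02-28

Applying '-207 days' to 2064-11-21: counting 207 days back gives 2064-04-28.
Adding -2 months to 2064-04-28 gives 2064-02-28.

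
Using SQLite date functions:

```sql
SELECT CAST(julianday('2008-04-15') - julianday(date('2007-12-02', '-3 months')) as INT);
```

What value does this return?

226

Adding -3 months to 2007-12-02 gives 2007-09-02.
28 days remain in September 2007 after the 2nd (30 − 2).
Full months from October 2007 through March 2008 contribute their day counts.
Then 15 days into April 2008.
Total: 28 + 31 + 30 + 31 + 31 + 29 + 31 + 15 = 226.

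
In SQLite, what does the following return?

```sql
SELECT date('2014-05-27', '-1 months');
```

Adding -1 month to 2014-05-27 gives 2014-04-27.

2014-04-27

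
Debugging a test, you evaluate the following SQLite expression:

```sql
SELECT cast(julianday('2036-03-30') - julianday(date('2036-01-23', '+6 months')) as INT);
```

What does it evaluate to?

-115

Adding +6 months to 2036-01-23 gives 2036-07-23.
1 day remains in March 2036 after the 30th (31 − 30).
April 2036: 30 days.
May 2036: 31 days.
June 2036: 30 days.
Then 23 days into July 2036.
Total: 1 + 30 + 31 + 30 + 23 = 115.
The subtraction is earlier − later, so the result is −115 → -115.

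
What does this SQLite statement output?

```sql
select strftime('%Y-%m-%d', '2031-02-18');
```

2031-02-18

`%Y-%m-%d` extracts the ISO date: 2031-02-18.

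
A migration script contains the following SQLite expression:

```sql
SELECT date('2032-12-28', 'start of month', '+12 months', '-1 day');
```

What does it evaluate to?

2033-11-30

`start of month` rewinds 2032-12-28 to 2032-12-01.
Adding +12 months to 2032-12-01 gives 2033-12-01.
Going back 1 day from 2033-12-01 reaches 2033-11-30 (last day of November, 30 days).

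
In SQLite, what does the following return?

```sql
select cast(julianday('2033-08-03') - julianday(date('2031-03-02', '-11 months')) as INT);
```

1219

Adding -11 months to 2031-03-02 gives 2030-04-02.
28 days remain in April 2030 after the 2nd (30 − 2).
Full months from May 2030 through July 2033 contribute their day counts.
Then 3 days into August 2033.
Total: 28 + 31 + 30 + 31 + 31 + 30 + 31 + 30 + 31 + 31 + 28 + 31 + 30 + 31 + 30 + 31 + 31 + 30 + 31 + 30 + 31 + 31 + 29 + 31 + 30 + 31 + 30 + 31 + 31 + 30 + 31 + 30 + 31 + 31 + 28 + 31 + 30 + 31 + 30 + 31 + 3 = 1219.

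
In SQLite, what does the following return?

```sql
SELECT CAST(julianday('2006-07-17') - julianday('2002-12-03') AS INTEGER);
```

1322

28 days remain in December 2002 after the 3rd (31 − 3).
Full months from January 2003 through June 2006 contribute their day counts.
Then 17 days into July 2006.
Total: 28 + 31 + 28 + 31 + 30 + 31 + 30 + 31 + 31 + 30 + 31 + 30 + 31 + 31 + 29 + 31 + 30 + 31 + 30 + 31 + 31 + 30 + 31 + 30 + 31 + 31 + 28 + 31 + 30 + 31 + 30 + 31 + 31 + 30 + 31 + 30 + 31 + 31 + 28 + 31 + 30 + 31 + 30 + 17 = 1322.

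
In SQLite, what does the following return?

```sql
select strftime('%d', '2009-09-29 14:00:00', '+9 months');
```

29

First apply '+9 months': 2009-09-29 14:00:00 → 2010-06-29 14:00:00.
`%d` extracts the 2-digit day of month: 29.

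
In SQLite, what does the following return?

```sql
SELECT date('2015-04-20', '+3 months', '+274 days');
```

2016-04-19

Adding +3 months to 2015-04-20 gives 2015-07-20.
Applying '+274 days' to 2015-07-20: counting 274 days forward gives 2016-04-19.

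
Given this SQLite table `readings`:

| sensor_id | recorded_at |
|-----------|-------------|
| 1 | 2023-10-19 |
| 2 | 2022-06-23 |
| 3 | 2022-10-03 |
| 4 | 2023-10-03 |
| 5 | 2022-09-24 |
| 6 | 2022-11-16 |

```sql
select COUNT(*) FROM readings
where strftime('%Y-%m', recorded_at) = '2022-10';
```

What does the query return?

1

Rows with year-month 2022-10: 2022-10-03 → 1.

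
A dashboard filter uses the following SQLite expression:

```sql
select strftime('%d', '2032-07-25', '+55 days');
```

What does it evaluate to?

18

First apply '+55 days': 2032-07-25 → 2032-09-18.
`%d` extracts the 2-digit day of month: 18.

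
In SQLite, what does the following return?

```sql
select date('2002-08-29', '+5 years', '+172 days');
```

Adding +5 years to 2002-08-29 gives 2007-08-29.
Applying '+172 days' to 2007-08-29: counting 172 days forward gives 2008-02-17.

2008-02-17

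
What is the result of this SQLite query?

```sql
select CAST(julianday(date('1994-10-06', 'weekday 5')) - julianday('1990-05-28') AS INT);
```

1593

`weekday 5` advances to the next Friday; 1994-10-06 is a Thursday, so it moves forward to 1994-10-07.
3 days remain in May 1990 after the 28th (31 − 28).
Full months from June 1990 through September 1994 contribute their day counts.
Then 7 days into October 1994.
Total: 3 + 30 + 31 + 31 + 30 + 31 + 30 + 31 + 31 + 28 + 31 + 30 + 31 + 30 + 31 + 31 + 30 + 31 + 30 + 31 + 31 + 29 + 31 + 30 + 31 + 30 + 31 + 31 + 30 + 31 + 30 + 31 + 31 + 28 + 31 + 30 + 31 + 30 + 31 + 31 + 30 + 31 + 30 + 31 + 31 + 28 + 31 + 30 + 31 + 30 + 31 + 31 + 30 + 7 = 1593.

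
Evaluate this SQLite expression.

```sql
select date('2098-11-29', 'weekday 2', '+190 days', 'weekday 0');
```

2099-06-14

`weekday 2` advances to the next Tuesday; 2098-11-29 is a Saturday, so it moves forward to 2098-12-02.
Applying '+190 days' to 2098-12-02: counting 190 days forward gives 2099-06-10.
`weekday 0` advances to the next Sunday; 2099-06-10 is a Wednesday, so it moves forward to 2099-06-14.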